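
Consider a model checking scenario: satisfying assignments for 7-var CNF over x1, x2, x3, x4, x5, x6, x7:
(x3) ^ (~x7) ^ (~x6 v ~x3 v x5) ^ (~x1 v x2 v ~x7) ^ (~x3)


CNF with 5 clauses over 7 vars (128 assignments).
An assignment satisfies CNF iff every clause has >=1 true literal.
Check each row (bits = x1,x2,x3,x4,x5,x6,x7; clause T/F shown):
  row 0 [0000000]: clauses=FTTTT -> 0
  row 1 [0000001]: clauses=FFTTT -> 0
  row 2 [0000010]: clauses=FTTTT -> 0
  row 3 [0000011]: clauses=FFTTT -> 0
  row 4 [0000100]: clauses=FTTTT -> 0
  (every remaining row is evaluated the same way; all 128 results are listed next)
Full result column, 8 rows per line (x1,x2,x3,x4 fixed per line; x5,x6,x7 runs 000..111 left to right):
  rows 0-7 [x1,x2,x3,x4=0000]: 00000000  (ones: 0)
  rows 8-15 [x1,x2,x3,x4=0001]: 00000000  (ones: 0)
  rows 16-23 [x1,x2,x3,x4=0010]: 00000000  (ones: 0)
  rows 24-31 [x1,x2,x3,x4=0011]: 00000000  (ones: 0)
  rows 32-39 [x1,x2,x3,x4=0100]: 00000000  (ones: 0)
  rows 40-47 [x1,x2,x3,x4=0101]: 00000000  (ones: 0)
  rows 48-55 [x1,x2,x3,x4=0110]: 00000000  (ones: 0)
  rows 56-63 [x1,x2,x3,x4=0111]: 00000000  (ones: 0)
  rows 64-71 [x1,x2,x3,x4=1000]: 00000000  (ones: 0)
  rows 72-79 [x1,x2,x3,x4=1001]: 00000000  (ones: 0)
  rows 80-87 [x1,x2,x3,x4=1010]: 00000000  (ones: 0)
  rows 88-95 [x1,x2,x3,x4=1011]: 00000000  (ones: 0)
  rows 96-103 [x1,x2,x3,x4=1100]: 00000000  (ones: 0)
  rows 104-111 [x1,x2,x3,x4=1101]: 00000000  (ones: 0)
  rows 112-119 [x1,x2,x3,x4=1110]: 00000000  (ones: 0)
  rows 120-127 [x1,x2,x3,x4=1111]: 00000000  (ones: 0)
Satisfying assignments = 0+0+0+0+0+0+0+0+0+0+0+0+0+0+0+0 = 0

0


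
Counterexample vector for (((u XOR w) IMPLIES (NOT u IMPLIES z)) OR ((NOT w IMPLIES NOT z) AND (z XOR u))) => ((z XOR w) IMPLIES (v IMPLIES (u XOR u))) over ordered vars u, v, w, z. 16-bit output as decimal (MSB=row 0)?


F1 = (((u XOR w) IMPLIES (NOT u IMPLIES z)) OR ((NOT w IMPLIES NOT z) AND (z XOR u)))
F2 = ((z XOR w) IMPLIES (v IMPLIES (u XOR u)))
Counterexample to F1=>F2 is where F1=1 and F2=0.
Evaluate each row (bits = u,v,w,z, MSB first):
  row 0 [0000]: F1=1 F2=1 -> F1&~F2 -> 0
  row 1 [0001]: F1=1 F2=1 -> F1&~F2 -> 0
  row 2 [0010]: F1=0 F2=1 -> F1&~F2 -> 0
  row 3 [0011]: F1=1 F2=1 -> F1&~F2 -> 0
  row 4 [0100]: F1=1 F2=1 -> F1&~F2 -> 0
  row 5 [0101]: F1=1 F2=0 -> F1&~F2 -> 1
  row 6 [0110]: F1=0 F2=0 -> F1&~F2 -> 0
  row 7 [0111]: F1=1 F2=1 -> F1&~F2 -> 0
  row 8 [1000]: F1=1 F2=1 -> F1&~F2 -> 0
  row 9 [1001]: F1=1 F2=1 -> F1&~F2 -> 0
  row 10 [1010]: F1=1 F2=1 -> F1&~F2 -> 0
  row 11 [1011]: F1=1 F2=1 -> F1&~F2 -> 0
  row 12 [1100]: F1=1 F2=1 -> F1&~F2 -> 0
  row 13 [1101]: F1=1 F2=0 -> F1&~F2 -> 1
  row 14 [1110]: F1=1 F2=0 -> F1&~F2 -> 1
  row 15 [1111]: F1=1 F2=1 -> F1&~F2 -> 0
Full result column, 4 rows per line (u,v fixed per line; w,z runs 00..11 left to right):
  rows 0-3 [u,v=00]: 0000  = hex 0
  rows 4-7 [u,v=01]: 0100  = hex 4
  rows 8-11 [u,v=10]: 0000  = hex 0
  rows 12-15 [u,v=11]: 0110  = hex 6
Counterexample vector (row 0 .. row 15) = 0000010000000110
Output column grouped in 4s = 0000 0100 0000 0110 = 0x0406
Convert to decimal digit by digit (value = value*16 + digit):
  0 -> 0
  0*16 + 4 = 4
  4*16 + 0 = 64
  64*16 + 6 = 1030
Decimal = 1030

1030


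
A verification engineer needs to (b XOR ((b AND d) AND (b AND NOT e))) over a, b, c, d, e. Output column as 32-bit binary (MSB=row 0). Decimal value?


Formula: (b XOR ((b AND d) AND (b AND NOT e))) over a, b, c, d, e (32 rows)
Evaluate each row (bits = a,b,c,d,e, MSB first):
  row 0 [00000]: (0 XOR ((0 AND 0) AND (0 AND NOT 0))) -> 0
  row 1 [00001]: (0 XOR ((0 AND 0) AND (0 AND NOT 1))) -> 0
  row 2 [00010]: (0 XOR ((0 AND 1) AND (0 AND NOT 0))) -> 0
  row 3 [00011]: (0 XOR ((0 AND 1) AND (0 AND NOT 1))) -> 0
  row 4 [00100]: (0 XOR ((0 AND 0) AND (0 AND NOT 0))) -> 0
  row 5 [00101]: (0 XOR ((0 AND 0) AND (0 AND NOT 1))) -> 0
  row 6 [00110]: (0 XOR ((0 AND 1) AND (0 AND NOT 0))) -> 0
  row 7 [00111]: (0 XOR ((0 AND 1) AND (0 AND NOT 1))) -> 0
  row 8 [01000]: (1 XOR ((1 AND 0) AND (1 AND NOT 0))) -> 1
  row 9 [01001]: (1 XOR ((1 AND 0) AND (1 AND NOT 1))) -> 1
  row 10 [01010]: (1 XOR ((1 AND 1) AND (1 AND NOT 0))) -> 0
  row 11 [01011]: (1 XOR ((1 AND 1) AND (1 AND NOT 1))) -> 1
  row 12 [01100]: (1 XOR ((1 AND 0) AND (1 AND NOT 0))) -> 1
  row 13 [01101]: (1 XOR ((1 AND 0) AND (1 AND NOT 1))) -> 1
  row 14 [01110]: (1 XOR ((1 AND 1) AND (1 AND NOT 0))) -> 0
  row 15 [01111]: (1 XOR ((1 AND 1) AND (1 AND NOT 1))) -> 1
  row 16 [10000]: (0 XOR ((0 AND 0) AND (0 AND NOT 0))) -> 0
  row 17 [10001]: (0 XOR ((0 AND 0) AND (0 AND NOT 1))) -> 0
  row 18 [10010]: (0 XOR ((0 AND 1) AND (0 AND NOT 0))) -> 0
  row 19 [10011]: (0 XOR ((0 AND 1) AND (0 AND NOT 1))) -> 0
  row 20 [10100]: (0 XOR ((0 AND 0) AND (0 AND NOT 0))) -> 0
  row 21 [10101]: (0 XOR ((0 AND 0) AND (0 AND NOT 1))) -> 0
  row 22 [10110]: (0 XOR ((0 AND 1) AND (0 AND NOT 0))) -> 0
  row 23 [10111]: (0 XOR ((0 AND 1) AND (0 AND NOT 1))) -> 0
  row 24 [11000]: (1 XOR ((1 AND 0) AND (1 AND NOT 0))) -> 1
  row 25 [11001]: (1 XOR ((1 AND 0) AND (1 AND NOT 1))) -> 1
  row 26 [11010]: (1 XOR ((1 AND 1) AND (1 AND NOT 0))) -> 0
  row 27 [11011]: (1 XOR ((1 AND 1) AND (1 AND NOT 1))) -> 1
  row 28 [11100]: (1 XOR ((1 AND 0) AND (1 AND NOT 0))) -> 1
  row 29 [11101]: (1 XOR ((1 AND 0) AND (1 AND NOT 1))) -> 1
  row 30 [11110]: (1 XOR ((1 AND 1) AND (1 AND NOT 0))) -> 0
  row 31 [11111]: (1 XOR ((1 AND 1) AND (1 AND NOT 1))) -> 1
Full result column, 4 rows per line (a,b,c fixed per line; d,e runs 00..11 left to right):
  rows 0-3 [a,b,c=000]: 0000  = hex 0
  rows 4-7 [a,b,c=001]: 0000  = hex 0
  rows 8-11 [a,b,c=010]: 1101  = hex D
  rows 12-15 [a,b,c=011]: 1101  = hex D
  rows 16-19 [a,b,c=100]: 0000  = hex 0
  rows 20-23 [a,b,c=101]: 0000  = hex 0
  rows 24-27 [a,b,c=110]: 1101  = hex D
  rows 28-31 [a,b,c=111]: 1101  = hex D
Output column (row 0 .. row 31) = 00000000110111010000000011011101
Output column grouped in 4s = 0000 0000 1101 1101 0000 0000 1101 1101 = 0x00DD00DD
Convert to decimal digit by digit (value = value*16 + digit):
  0 -> 0
  0*16 + 0 = 0
  0*16 + 13 (D) = 13
  13*16 + 13 (D) = 221
  221*16 + 0 = 3536
  3536*16 + 0 = 56576
  56576*16 + 13 (D) = 905229
  905229*16 + 13 (D) = 14483677
Decimal = 14483677

14483677


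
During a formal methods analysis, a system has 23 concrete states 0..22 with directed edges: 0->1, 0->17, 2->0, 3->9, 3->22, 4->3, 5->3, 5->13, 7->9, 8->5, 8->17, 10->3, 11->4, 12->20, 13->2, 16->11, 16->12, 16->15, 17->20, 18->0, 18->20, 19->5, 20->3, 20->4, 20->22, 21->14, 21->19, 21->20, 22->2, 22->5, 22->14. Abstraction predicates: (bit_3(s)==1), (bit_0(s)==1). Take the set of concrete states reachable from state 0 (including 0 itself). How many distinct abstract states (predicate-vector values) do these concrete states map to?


BFS from 0:
Concrete reachable: {0, 1, 2, 3, 4, 5, 9, 13, 14, 17, 20, 22}
Abstract via predicates (bit_3(s)==1), (bit_0(s)==1):
  (0,0) <- {0, 2, 4, 20, 22}
  (0,1) <- {1, 3, 5, 17}
  (1,0) <- {14}
  (1,1) <- {9, 13}
Distinct abstract states = 4

4


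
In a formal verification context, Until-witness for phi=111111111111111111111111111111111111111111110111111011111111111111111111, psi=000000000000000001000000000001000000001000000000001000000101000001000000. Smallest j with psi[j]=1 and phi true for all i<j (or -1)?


(phi U psi) at 0: need smallest j with psi[j]=1 and phi[i]=1 for all i in [0,j).
Scan from step 0:
  step 0: phi=1, psi=0 -> continue
  step 1: phi=1, psi=0 -> continue
  step 2: phi=1, psi=0 -> continue
  step 3: phi=1, psi=0 -> continue
  step 17: psi=1 and phi held for [0,17) -> witness found
Witness step = 17

17


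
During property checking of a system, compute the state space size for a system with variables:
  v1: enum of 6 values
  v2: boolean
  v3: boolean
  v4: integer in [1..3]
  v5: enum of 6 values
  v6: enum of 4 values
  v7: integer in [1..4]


State space = product of domain sizes of all variables.
Domain sizes:
  v1 (enum of 6 values): 6
  v2 (boolean): 2
  v3 (boolean): 2
  v4 (integer in [1..3]): 3
  v5 (enum of 6 values): 6
  v6 (enum of 4 values): 4
  v7 (integer in [1..4]): 4
Product = 6 * 2 * 2 * 3 * 6 * 4 * 4 = 6912

6912


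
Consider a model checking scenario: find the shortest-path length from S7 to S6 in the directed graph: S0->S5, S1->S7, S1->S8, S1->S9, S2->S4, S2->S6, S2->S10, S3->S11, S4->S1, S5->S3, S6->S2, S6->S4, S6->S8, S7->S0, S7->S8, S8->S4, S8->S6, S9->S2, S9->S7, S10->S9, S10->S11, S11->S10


BFS layer-by-layer from S7:
  dist 0: {S7}
  dist 1: {S0, S8}
  dist 2: {S4, S5, S6}
  -> S6 reached at distance 2
Shortest path length = 2

2


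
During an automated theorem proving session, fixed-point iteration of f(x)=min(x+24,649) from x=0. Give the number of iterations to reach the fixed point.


Step 1: x=0, cap=649, increment=24
Step 2: x grows by 24 each step until capped at 649; fixed point is x=649
Step 3: iterations = ceil(649/24) = 28

28


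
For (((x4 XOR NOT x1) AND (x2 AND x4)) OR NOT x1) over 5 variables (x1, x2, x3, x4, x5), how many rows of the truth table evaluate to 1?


Formula: (((x4 XOR NOT x1) AND (x2 AND x4)) OR NOT x1) over 5 vars (32 rows)
Evaluate each row (x1, x2, x3, x4, x5 as bits, MSB first):
  row 0 [00000]: (((0 XOR NOT 0) AND (0 AND 0)) OR NOT 0) -> 1
  row 1 [00001]: (((0 XOR NOT 0) AND (0 AND 0)) OR NOT 0) -> 1
  row 2 [00010]: (((1 XOR NOT 0) AND (0 AND 1)) OR NOT 0) -> 1
  row 3 [00011]: (((1 XOR NOT 0) AND (0 AND 1)) OR NOT 0) -> 1
  row 4 [00100]: (((0 XOR NOT 0) AND (0 AND 0)) OR NOT 0) -> 1
  row 5 [00101]: (((0 XOR NOT 0) AND (0 AND 0)) OR NOT 0) -> 1
  row 6 [00110]: (((1 XOR NOT 0) AND (0 AND 1)) OR NOT 0) -> 1
  row 7 [00111]: (((1 XOR NOT 0) AND (0 AND 1)) OR NOT 0) -> 1
  row 8 [01000]: (((0 XOR NOT 0) AND (1 AND 0)) OR NOT 0) -> 1
  row 9 [01001]: (((0 XOR NOT 0) AND (1 AND 0)) OR NOT 0) -> 1
  row 10 [01010]: (((1 XOR NOT 0) AND (1 AND 1)) OR NOT 0) -> 1
  row 11 [01011]: (((1 XOR NOT 0) AND (1 AND 1)) OR NOT 0) -> 1
  row 12 [01100]: (((0 XOR NOT 0) AND (1 AND 0)) OR NOT 0) -> 1
  row 13 [01101]: (((0 XOR NOT 0) AND (1 AND 0)) OR NOT 0) -> 1
  row 14 [01110]: (((1 XOR NOT 0) AND (1 AND 1)) OR NOT 0) -> 1
  row 15 [01111]: (((1 XOR NOT 0) AND (1 AND 1)) OR NOT 0) -> 1
  row 16 [10000]: (((0 XOR NOT 1) AND (0 AND 0)) OR NOT 1) -> 0
  row 17 [10001]: (((0 XOR NOT 1) AND (0 AND 0)) OR NOT 1) -> 0
  row 18 [10010]: (((1 XOR NOT 1) AND (0 AND 1)) OR NOT 1) -> 0
  row 19 [10011]: (((1 XOR NOT 1) AND (0 AND 1)) OR NOT 1) -> 0
  row 20 [10100]: (((0 XOR NOT 1) AND (0 AND 0)) OR NOT 1) -> 0
  row 21 [10101]: (((0 XOR NOT 1) AND (0 AND 0)) OR NOT 1) -> 0
  row 22 [10110]: (((1 XOR NOT 1) AND (0 AND 1)) OR NOT 1) -> 0
  row 23 [10111]: (((1 XOR NOT 1) AND (0 AND 1)) OR NOT 1) -> 0
  row 24 [11000]: (((0 XOR NOT 1) AND (1 AND 0)) OR NOT 1) -> 0
  row 25 [11001]: (((0 XOR NOT 1) AND (1 AND 0)) OR NOT 1) -> 0
  row 26 [11010]: (((1 XOR NOT 1) AND (1 AND 1)) OR NOT 1) -> 1
  row 27 [11011]: (((1 XOR NOT 1) AND (1 AND 1)) OR NOT 1) -> 1
  row 28 [11100]: (((0 XOR NOT 1) AND (1 AND 0)) OR NOT 1) -> 0
  row 29 [11101]: (((0 XOR NOT 1) AND (1 AND 0)) OR NOT 1) -> 0
  row 30 [11110]: (((1 XOR NOT 1) AND (1 AND 1)) OR NOT 1) -> 1
  row 31 [11111]: (((1 XOR NOT 1) AND (1 AND 1)) OR NOT 1) -> 1
Full result column, 8 rows per line (x1,x2 fixed per line; x3,x4,x5 runs 000..111 left to right):
  rows 0-7 [x1,x2=00]: 11111111  (ones: 8)
  rows 8-15 [x1,x2=01]: 11111111  (ones: 8)
  rows 16-23 [x1,x2=10]: 00000000  (ones: 0)
  rows 24-31 [x1,x2=11]: 00110011  (ones: 4)
Count of 1-rows = 8+8+0+4 = 20

20


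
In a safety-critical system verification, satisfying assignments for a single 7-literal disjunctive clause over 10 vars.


Step 1: Total=2^10=1024
Step 2: Unsat when all 7 false: 2^3=8
Step 3: Sat=1024-8=1016

1016


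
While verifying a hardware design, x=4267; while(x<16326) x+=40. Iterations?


Step 1: x goes from 4267 toward 16326 by 40; the body runs while x<16326, so iterations = ceil((bound-start)/step)
Step 2: Distance=12059
Step 3: ceil(12059/40)=302

302


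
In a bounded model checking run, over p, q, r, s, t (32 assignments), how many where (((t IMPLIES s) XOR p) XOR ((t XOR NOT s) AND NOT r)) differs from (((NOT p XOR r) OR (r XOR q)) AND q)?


F1 = (((t IMPLIES s) XOR p) XOR ((t XOR NOT s) AND NOT r))
F2 = (((NOT p XOR r) OR (r XOR q)) AND q)
Evaluate both on each of 32 rows (bits = p,q,r,s,t):
  row 0 [00000]: F1=0 F2=0 -> 0
  row 1 [00001]: F1=0 F2=0 -> 0
  row 2 [00010]: F1=1 F2=0 (differ) -> 1
  row 3 [00011]: F1=0 F2=0 -> 0
  row 4 [00100]: F1=1 F2=0 (differ) -> 1
  row 5 [00101]: F1=0 F2=0 -> 0
  row 6 [00110]: F1=1 F2=0 (differ) -> 1
  row 7 [00111]: F1=1 F2=0 (differ) -> 1
  row 8 [01000]: F1=0 F2=1 (differ) -> 1
  row 9 [01001]: F1=0 F2=1 (differ) -> 1
  row 10 [01010]: F1=1 F2=1 -> 0
  row 11 [01011]: F1=0 F2=1 (differ) -> 1
  row 12 [01100]: F1=1 F2=0 (differ) -> 1
  row 13 [01101]: F1=0 F2=0 -> 0
  row 14 [01110]: F1=1 F2=0 (differ) -> 1
  row 15 [01111]: F1=1 F2=0 (differ) -> 1
  row 16 [10000]: F1=1 F2=0 (differ) -> 1
  row 17 [10001]: F1=1 F2=0 (differ) -> 1
  row 18 [10010]: F1=0 F2=0 -> 0
  row 19 [10011]: F1=1 F2=0 (differ) -> 1
  row 20 [10100]: F1=0 F2=0 -> 0
  row 21 [10101]: F1=1 F2=0 (differ) -> 1
  row 22 [10110]: F1=0 F2=0 -> 0
  row 23 [10111]: F1=0 F2=0 -> 0
  row 24 [11000]: F1=1 F2=1 -> 0
  row 25 [11001]: F1=1 F2=1 -> 0
  row 26 [11010]: F1=0 F2=1 (differ) -> 1
  row 27 [11011]: F1=1 F2=1 -> 0
  row 28 [11100]: F1=0 F2=1 (differ) -> 1
  row 29 [11101]: F1=1 F2=1 -> 0
  row 30 [11110]: F1=0 F2=1 (differ) -> 1
  row 31 [11111]: F1=0 F2=1 (differ) -> 1
Full result column, 8 rows per line (p,q fixed per line; r,s,t runs 000..111 left to right):
  rows 0-7 [p,q=00]: 00101011  (ones: 4)
  rows 8-15 [p,q=01]: 11011011  (ones: 6)
  rows 16-23 [p,q=10]: 11010100  (ones: 4)
  rows 24-31 [p,q=11]: 00101011  (ones: 4)
Disagreements = 4+6+4+4 = 18

18


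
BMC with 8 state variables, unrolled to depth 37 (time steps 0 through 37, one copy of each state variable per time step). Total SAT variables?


BMC unrolls to depth k, creating one copy of each state var for steps 0..k.
Step count = 37 + 1 = 38 (steps 0 through 37)
Vars per step = 8
Total = 8 * 38 = 304

304


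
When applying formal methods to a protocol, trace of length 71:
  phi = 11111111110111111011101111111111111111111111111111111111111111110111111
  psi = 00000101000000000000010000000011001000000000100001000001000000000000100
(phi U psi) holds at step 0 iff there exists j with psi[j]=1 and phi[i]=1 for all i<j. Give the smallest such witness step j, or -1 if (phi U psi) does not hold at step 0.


(phi U psi) at 0: need smallest j with psi[j]=1 and phi[i]=1 for all i in [0,j).
Scan from step 0:
  step 0: phi=1, psi=0 -> continue
  step 1: phi=1, psi=0 -> continue
  step 2: phi=1, psi=0 -> continue
  step 3: phi=1, psi=0 -> continue
  step 5: psi=1 and phi held for [0,5) -> witness found
Witness step = 5

5


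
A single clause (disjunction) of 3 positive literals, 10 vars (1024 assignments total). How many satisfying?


Step 1: Total=2^10=1024
Step 2: Unsat when all 3 false: 2^7=128
Step 3: Sat=1024-128=896

896


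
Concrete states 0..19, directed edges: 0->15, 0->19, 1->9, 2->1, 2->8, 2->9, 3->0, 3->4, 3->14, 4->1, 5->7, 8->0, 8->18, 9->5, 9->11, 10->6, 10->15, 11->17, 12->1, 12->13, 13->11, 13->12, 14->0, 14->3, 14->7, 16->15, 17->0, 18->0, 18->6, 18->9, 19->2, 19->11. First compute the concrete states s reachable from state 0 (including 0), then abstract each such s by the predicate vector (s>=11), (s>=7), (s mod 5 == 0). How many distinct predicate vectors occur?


BFS from 0:
Concrete reachable: {0, 1, 2, 5, 6, 7, 8, 9, 11, 15, 17, 18, 19}
Abstract via predicates (s>=11), (s>=7), (s mod 5 == 0):
  (0,0,0) <- {1, 2, 6}
  (0,0,1) <- {0, 5}
  (0,1,0) <- {7, 8, 9}
  (1,1,0) <- {11, 17, 18, 19}
  (1,1,1) <- {15}
Distinct abstract states = 5

5


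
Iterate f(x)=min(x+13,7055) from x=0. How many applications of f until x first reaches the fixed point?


Step 1: x=0, cap=7055, increment=13
Step 2: x grows by 13 each step until capped at 7055; fixed point is x=7055
Step 3: iterations = ceil(7055/13) = 543

543


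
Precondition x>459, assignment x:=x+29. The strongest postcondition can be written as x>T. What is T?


Formula: sp(P, x:=E) = exists old_x. (x = E[old_x/x]) AND P[old_x/x] (old_x is the value of x before the assignment; eliminate old_x by solving x = E[old_x/x] for old_x)
Step 1: Precondition P: x>459, i.e. old_x > 459
Step 2: Assignment gives x = old_x + 29, so old_x = x - 29
Step 3: Substitute into P: x - 29 > 459
Step 4: Simplify: x > 459+29 = 488

488


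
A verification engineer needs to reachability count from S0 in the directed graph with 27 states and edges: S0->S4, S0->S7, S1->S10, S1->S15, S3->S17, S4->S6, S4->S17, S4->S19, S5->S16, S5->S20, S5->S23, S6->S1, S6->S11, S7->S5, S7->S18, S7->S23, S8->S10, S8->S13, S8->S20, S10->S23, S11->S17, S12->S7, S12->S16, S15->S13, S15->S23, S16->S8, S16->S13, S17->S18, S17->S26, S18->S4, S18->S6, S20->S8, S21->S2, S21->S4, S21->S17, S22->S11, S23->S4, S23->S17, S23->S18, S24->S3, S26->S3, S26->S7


BFS from S0:
  layer 0: {S0}
  layer 1: {S4, S7}
  layer 2: {S5, S6, S17, S18, S19, S23}
  layer 3: {S1, S11, S16, S20, S26}
  layer 4: {S3, S8, S10, S13, S15}
Reachable set: {S0, S1, S3, S4, S5, S6, S7, S8, S10, S11, S13, S15, S16, S17, S18, S19, S20, S23, S26}
Count = 19

19


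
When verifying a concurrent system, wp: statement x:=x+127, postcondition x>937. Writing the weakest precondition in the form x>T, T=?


Formula: wp(x:=E, P) = P[E/x] (substitute E for x in postcondition)
Step 1: Postcondition: x>937
Step 2: Substitute x+127 for x: x+127>937
Step 3: Solve for x: x > 937-127 = 810

810


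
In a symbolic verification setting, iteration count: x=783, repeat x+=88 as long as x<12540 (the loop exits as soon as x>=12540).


Step 1: x goes from 783 toward 12540 by 88; the body runs while x<12540, so iterations = ceil((bound-start)/step)
Step 2: Distance=11757
Step 3: ceil(11757/88)=134

134


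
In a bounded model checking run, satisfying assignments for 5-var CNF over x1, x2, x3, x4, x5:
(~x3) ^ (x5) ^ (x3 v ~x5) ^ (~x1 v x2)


CNF with 4 clauses over 5 vars (32 assignments).
An assignment satisfies CNF iff every clause has >=1 true literal.
Check each row (bits = x1,x2,x3,x4,x5; clause T/F shown):
  row 0 [00000]: clauses=TFTT -> 0
  row 1 [00001]: clauses=TTFT -> 0
  row 2 [00010]: clauses=TFTT -> 0
  row 3 [00011]: clauses=TTFT -> 0
  row 4 [00100]: clauses=FFTT -> 0
  row 5 [00101]: clauses=FTTT -> 0
  row 6 [00110]: clauses=FFTT -> 0
  row 7 [00111]: clauses=FTTT -> 0
  row 8 [01000]: clauses=TFTT -> 0
  row 9 [01001]: clauses=TTFT -> 0
  row 10 [01010]: clauses=TFTT -> 0
  row 11 [01011]: clauses=TTFT -> 0
  row 12 [01100]: clauses=FFTT -> 0
  row 13 [01101]: clauses=FTTT -> 0
  row 14 [01110]: clauses=FFTT -> 0
  row 15 [01111]: clauses=FTTT -> 0
  row 16 [10000]: clauses=TFTF -> 0
  row 17 [10001]: clauses=TTFF -> 0
  row 18 [10010]: clauses=TFTF -> 0
  row 19 [10011]: clauses=TTFF -> 0
  row 20 [10100]: clauses=FFTF -> 0
  row 21 [10101]: clauses=FTTF -> 0
  row 22 [10110]: clauses=FFTF -> 0
  row 23 [10111]: clauses=FTTF -> 0
  row 24 [11000]: clauses=TFTT -> 0
  row 25 [11001]: clauses=TTFT -> 0
  row 26 [11010]: clauses=TFTT -> 0
  row 27 [11011]: clauses=TTFT -> 0
  row 28 [11100]: clauses=FFTT -> 0
  row 29 [11101]: clauses=FTTT -> 0
  row 30 [11110]: clauses=FFTT -> 0
  row 31 [11111]: clauses=FTTT -> 0
Full result column, 8 rows per line (x1,x2 fixed per line; x3,x4,x5 runs 000..111 left to right):
  rows 0-7 [x1,x2=00]: 00000000  (ones: 0)
  rows 8-15 [x1,x2=01]: 00000000  (ones: 0)
  rows 16-23 [x1,x2=10]: 00000000  (ones: 0)
  rows 24-31 [x1,x2=11]: 00000000  (ones: 0)
Satisfying assignments = 0+0+0+0 = 0

0


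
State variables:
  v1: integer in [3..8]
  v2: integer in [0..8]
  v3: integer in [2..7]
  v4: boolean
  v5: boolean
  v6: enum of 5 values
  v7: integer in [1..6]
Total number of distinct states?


State space = product of domain sizes of all variables.
Domain sizes:
  v1 (integer in [3..8]): 6
  v2 (integer in [0..8]): 9
  v3 (integer in [2..7]): 6
  v4 (boolean): 2
  v5 (boolean): 2
  v6 (enum of 5 values): 5
  v7 (integer in [1..6]): 6
Product = 6 * 9 * 6 * 2 * 2 * 5 * 6 = 38880

38880


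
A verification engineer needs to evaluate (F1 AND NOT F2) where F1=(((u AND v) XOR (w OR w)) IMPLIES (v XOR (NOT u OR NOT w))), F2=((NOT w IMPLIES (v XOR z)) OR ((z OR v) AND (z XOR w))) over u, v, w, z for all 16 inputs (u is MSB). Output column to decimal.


F1 = (((u AND v) XOR (w OR w)) IMPLIES (v XOR (NOT u OR NOT w)))
F2 = ((NOT w IMPLIES (v XOR z)) OR ((z OR v) AND (z XOR w)))
Counterexample to F1=>F2 is where F1=1 and F2=0.
Evaluate each row (bits = u,v,w,z, MSB first):
  row 0 [0000]: F1=1 F2=0 -> F1&~F2 -> 1
  row 1 [0001]: F1=1 F2=1 -> F1&~F2 -> 0
  row 2 [0010]: F1=1 F2=1 -> F1&~F2 -> 0
  row 3 [0011]: F1=1 F2=1 -> F1&~F2 -> 0
  row 4 [0100]: F1=1 F2=1 -> F1&~F2 -> 0
  row 5 [0101]: F1=1 F2=1 -> F1&~F2 -> 0
  row 6 [0110]: F1=0 F2=1 -> F1&~F2 -> 0
  row 7 [0111]: F1=0 F2=1 -> F1&~F2 -> 0
  row 8 [1000]: F1=1 F2=0 -> F1&~F2 -> 1
  row 9 [1001]: F1=1 F2=1 -> F1&~F2 -> 0
  row 10 [1010]: F1=0 F2=1 -> F1&~F2 -> 0
  row 11 [1011]: F1=0 F2=1 -> F1&~F2 -> 0
  row 12 [1100]: F1=0 F2=1 -> F1&~F2 -> 0
  row 13 [1101]: F1=0 F2=1 -> F1&~F2 -> 0
  row 14 [1110]: F1=1 F2=1 -> F1&~F2 -> 0
  row 15 [1111]: F1=1 F2=1 -> F1&~F2 -> 0
Full result column, 4 rows per line (u,v fixed per line; w,z runs 00..11 left to right):
  rows 0-3 [u,v=00]: 1000  = hex 8
  rows 4-7 [u,v=01]: 0000  = hex 0
  rows 8-11 [u,v=10]: 1000  = hex 8
  rows 12-15 [u,v=11]: 0000  = hex 0
Counterexample vector (row 0 .. row 15) = 1000000010000000
Output column grouped in 4s = 1000 0000 1000 0000 = 0x8080
Convert to decimal digit by digit (value = value*16 + digit):
  8 -> 8
  8*16 + 0 = 128
  128*16 + 8 = 2056
  2056*16 + 0 = 32896
Decimal = 32896

32896


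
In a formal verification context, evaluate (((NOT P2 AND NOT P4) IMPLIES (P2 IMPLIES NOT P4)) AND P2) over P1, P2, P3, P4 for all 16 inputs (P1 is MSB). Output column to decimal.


Formula: (((NOT P2 AND NOT P4) IMPLIES (P2 IMPLIES NOT P4)) AND P2) over P1, P2, P3, P4 (16 rows)
Evaluate each row (bits = P1,P2,P3,P4, MSB first):
  row 0 [0000]: (((NOT 0 AND NOT 0) IMPLIES (0 IMPLIES NOT 0)) AND 0) -> 0
  row 1 [0001]: (((NOT 0 AND NOT 1) IMPLIES (0 IMPLIES NOT 1)) AND 0) -> 0
  row 2 [0010]: (((NOT 0 AND NOT 0) IMPLIES (0 IMPLIES NOT 0)) AND 0) -> 0
  row 3 [0011]: (((NOT 0 AND NOT 1) IMPLIES (0 IMPLIES NOT 1)) AND 0) -> 0
  row 4 [0100]: (((NOT 1 AND NOT 0) IMPLIES (1 IMPLIES NOT 0)) AND 1) -> 1
  row 5 [0101]: (((NOT 1 AND NOT 1) IMPLIES (1 IMPLIES NOT 1)) AND 1) -> 1
  row 6 [0110]: (((NOT 1 AND NOT 0) IMPLIES (1 IMPLIES NOT 0)) AND 1) -> 1
  row 7 [0111]: (((NOT 1 AND NOT 1) IMPLIES (1 IMPLIES NOT 1)) AND 1) -> 1
  row 8 [1000]: (((NOT 0 AND NOT 0) IMPLIES (0 IMPLIES NOT 0)) AND 0) -> 0
  row 9 [1001]: (((NOT 0 AND NOT 1) IMPLIES (0 IMPLIES NOT 1)) AND 0) -> 0
  row 10 [1010]: (((NOT 0 AND NOT 0) IMPLIES (0 IMPLIES NOT 0)) AND 0) -> 0
  row 11 [1011]: (((NOT 0 AND NOT 1) IMPLIES (0 IMPLIES NOT 1)) AND 0) -> 0
  row 12 [1100]: (((NOT 1 AND NOT 0) IMPLIES (1 IMPLIES NOT 0)) AND 1) -> 1
  row 13 [1101]: (((NOT 1 AND NOT 1) IMPLIES (1 IMPLIES NOT 1)) AND 1) -> 1
  row 14 [1110]: (((NOT 1 AND NOT 0) IMPLIES (1 IMPLIES NOT 0)) AND 1) -> 1
  row 15 [1111]: (((NOT 1 AND NOT 1) IMPLIES (1 IMPLIES NOT 1)) AND 1) -> 1
Full result column, 4 rows per line (P1,P2 fixed per line; P3,P4 runs 00..11 left to right):
  rows 0-3 [P1,P2=00]: 0000  = hex 0
  rows 4-7 [P1,P2=01]: 1111  = hex F
  rows 8-11 [P1,P2=10]: 0000  = hex 0
  rows 12-15 [P1,P2=11]: 1111  = hex F
Output column (row 0 .. row 15) = 0000111100001111
Output column grouped in 4s = 0000 1111 0000 1111 = 0x0F0F
Convert to decimal digit by digit (value = value*16 + digit):
  0 -> 0
  0*16 + 15 (F) = 15
  15*16 + 0 = 240
  240*16 + 15 (F) = 3855
Decimal = 3855

3855


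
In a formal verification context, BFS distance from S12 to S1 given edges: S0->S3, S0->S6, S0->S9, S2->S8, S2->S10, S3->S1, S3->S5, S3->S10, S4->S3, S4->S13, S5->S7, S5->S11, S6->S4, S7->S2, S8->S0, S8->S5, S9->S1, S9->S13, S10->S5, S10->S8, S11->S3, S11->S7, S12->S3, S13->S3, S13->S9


BFS layer-by-layer from S12:
  dist 0: {S12}
  dist 1: {S3}
  dist 2: {S1, S5, S10}
  -> S1 reached at distance 2
Shortest path length = 2

2


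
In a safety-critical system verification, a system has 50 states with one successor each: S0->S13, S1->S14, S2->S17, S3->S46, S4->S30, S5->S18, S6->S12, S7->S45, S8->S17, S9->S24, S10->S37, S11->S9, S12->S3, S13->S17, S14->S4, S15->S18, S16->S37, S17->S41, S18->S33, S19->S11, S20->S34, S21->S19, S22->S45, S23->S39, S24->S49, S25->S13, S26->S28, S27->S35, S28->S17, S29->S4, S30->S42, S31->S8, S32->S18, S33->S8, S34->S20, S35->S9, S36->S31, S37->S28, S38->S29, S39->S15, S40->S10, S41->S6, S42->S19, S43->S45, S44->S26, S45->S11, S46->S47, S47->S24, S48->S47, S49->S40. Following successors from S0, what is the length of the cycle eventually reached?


Trace from S0 until a state repeats:
  S0 -> S13 -> S17 -> S41 -> S6 -> S12 -> S3 -> S46 -> S47 -> S24 -> S49 -> S40 -> S10 -> S37 -> S28 -> S17
S17 first seen at step 2, revisited at step 15.
Cycle length = 15 - 2 = 13

13


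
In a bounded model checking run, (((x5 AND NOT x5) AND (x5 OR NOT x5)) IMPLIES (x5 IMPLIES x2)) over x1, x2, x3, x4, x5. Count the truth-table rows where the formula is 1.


Formula: (((x5 AND NOT x5) AND (x5 OR NOT x5)) IMPLIES (x5 IMPLIES x2)) over 5 vars (32 rows)
Evaluate each row (x1, x2, x3, x4, x5 as bits, MSB first):
  row 0 [00000]: (((0 AND NOT 0) AND (0 OR NOT 0)) IMPLIES (0 IMPLIES 0)) -> 1
  row 1 [00001]: (((1 AND NOT 1) AND (1 OR NOT 1)) IMPLIES (1 IMPLIES 0)) -> 1
  row 2 [00010]: (((0 AND NOT 0) AND (0 OR NOT 0)) IMPLIES (0 IMPLIES 0)) -> 1
  row 3 [00011]: (((1 AND NOT 1) AND (1 OR NOT 1)) IMPLIES (1 IMPLIES 0)) -> 1
  row 4 [00100]: (((0 AND NOT 0) AND (0 OR NOT 0)) IMPLIES (0 IMPLIES 0)) -> 1
  row 5 [00101]: (((1 AND NOT 1) AND (1 OR NOT 1)) IMPLIES (1 IMPLIES 0)) -> 1
  row 6 [00110]: (((0 AND NOT 0) AND (0 OR NOT 0)) IMPLIES (0 IMPLIES 0)) -> 1
  row 7 [00111]: (((1 AND NOT 1) AND (1 OR NOT 1)) IMPLIES (1 IMPLIES 0)) -> 1
  row 8 [01000]: (((0 AND NOT 0) AND (0 OR NOT 0)) IMPLIES (0 IMPLIES 1)) -> 1
  row 9 [01001]: (((1 AND NOT 1) AND (1 OR NOT 1)) IMPLIES (1 IMPLIES 1)) -> 1
  row 10 [01010]: (((0 AND NOT 0) AND (0 OR NOT 0)) IMPLIES (0 IMPLIES 1)) -> 1
  row 11 [01011]: (((1 AND NOT 1) AND (1 OR NOT 1)) IMPLIES (1 IMPLIES 1)) -> 1
  row 12 [01100]: (((0 AND NOT 0) AND (0 OR NOT 0)) IMPLIES (0 IMPLIES 1)) -> 1
  row 13 [01101]: (((1 AND NOT 1) AND (1 OR NOT 1)) IMPLIES (1 IMPLIES 1)) -> 1
  row 14 [01110]: (((0 AND NOT 0) AND (0 OR NOT 0)) IMPLIES (0 IMPLIES 1)) -> 1
  row 15 [01111]: (((1 AND NOT 1) AND (1 OR NOT 1)) IMPLIES (1 IMPLIES 1)) -> 1
  row 16 [10000]: (((0 AND NOT 0) AND (0 OR NOT 0)) IMPLIES (0 IMPLIES 0)) -> 1
  row 17 [10001]: (((1 AND NOT 1) AND (1 OR NOT 1)) IMPLIES (1 IMPLIES 0)) -> 1
  row 18 [10010]: (((0 AND NOT 0) AND (0 OR NOT 0)) IMPLIES (0 IMPLIES 0)) -> 1
  row 19 [10011]: (((1 AND NOT 1) AND (1 OR NOT 1)) IMPLIES (1 IMPLIES 0)) -> 1
  row 20 [10100]: (((0 AND NOT 0) AND (0 OR NOT 0)) IMPLIES (0 IMPLIES 0)) -> 1
  row 21 [10101]: (((1 AND NOT 1) AND (1 OR NOT 1)) IMPLIES (1 IMPLIES 0)) -> 1
  row 22 [10110]: (((0 AND NOT 0) AND (0 OR NOT 0)) IMPLIES (0 IMPLIES 0)) -> 1
  row 23 [10111]: (((1 AND NOT 1) AND (1 OR NOT 1)) IMPLIES (1 IMPLIES 0)) -> 1
  row 24 [11000]: (((0 AND NOT 0) AND (0 OR NOT 0)) IMPLIES (0 IMPLIES 1)) -> 1
  row 25 [11001]: (((1 AND NOT 1) AND (1 OR NOT 1)) IMPLIES (1 IMPLIES 1)) -> 1
  row 26 [11010]: (((0 AND NOT 0) AND (0 OR NOT 0)) IMPLIES (0 IMPLIES 1)) -> 1
  row 27 [11011]: (((1 AND NOT 1) AND (1 OR NOT 1)) IMPLIES (1 IMPLIES 1)) -> 1
  row 28 [11100]: (((0 AND NOT 0) AND (0 OR NOT 0)) IMPLIES (0 IMPLIES 1)) -> 1
  row 29 [11101]: (((1 AND NOT 1) AND (1 OR NOT 1)) IMPLIES (1 IMPLIES 1)) -> 1
  row 30 [11110]: (((0 AND NOT 0) AND (0 OR NOT 0)) IMPLIES (0 IMPLIES 1)) -> 1
  row 31 [11111]: (((1 AND NOT 1) AND (1 OR NOT 1)) IMPLIES (1 IMPLIES 1)) -> 1
Full result column, 8 rows per line (x1,x2 fixed per line; x3,x4,x5 runs 000..111 left to right):
  rows 0-7 [x1,x2=00]: 11111111  (ones: 8)
  rows 8-15 [x1,x2=01]: 11111111  (ones: 8)
  rows 16-23 [x1,x2=10]: 11111111  (ones: 8)
  rows 24-31 [x1,x2=11]: 11111111  (ones: 8)
Count of 1-rows = 8+8+8+8 = 32

32


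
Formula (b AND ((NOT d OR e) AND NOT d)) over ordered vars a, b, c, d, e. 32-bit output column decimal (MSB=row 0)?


Formula: (b AND ((NOT d OR e) AND NOT d)) over a, b, c, d, e (32 rows)
Evaluate each row (bits = a,b,c,d,e, MSB first):
  row 0 [00000]: (0 AND ((NOT 0 OR 0) AND NOT 0)) -> 0
  row 1 [00001]: (0 AND ((NOT 0 OR 1) AND NOT 0)) -> 0
  row 2 [00010]: (0 AND ((NOT 1 OR 0) AND NOT 1)) -> 0
  row 3 [00011]: (0 AND ((NOT 1 OR 1) AND NOT 1)) -> 0
  row 4 [00100]: (0 AND ((NOT 0 OR 0) AND NOT 0)) -> 0
  row 5 [00101]: (0 AND ((NOT 0 OR 1) AND NOT 0)) -> 0
  row 6 [00110]: (0 AND ((NOT 1 OR 0) AND NOT 1)) -> 0
  row 7 [00111]: (0 AND ((NOT 1 OR 1) AND NOT 1)) -> 0
  row 8 [01000]: (1 AND ((NOT 0 OR 0) AND NOT 0)) -> 1
  row 9 [01001]: (1 AND ((NOT 0 OR 1) AND NOT 0)) -> 1
  row 10 [01010]: (1 AND ((NOT 1 OR 0) AND NOT 1)) -> 0
  row 11 [01011]: (1 AND ((NOT 1 OR 1) AND NOT 1)) -> 0
  row 12 [01100]: (1 AND ((NOT 0 OR 0) AND NOT 0)) -> 1
  row 13 [01101]: (1 AND ((NOT 0 OR 1) AND NOT 0)) -> 1
  row 14 [01110]: (1 AND ((NOT 1 OR 0) AND NOT 1)) -> 0
  row 15 [01111]: (1 AND ((NOT 1 OR 1) AND NOT 1)) -> 0
  row 16 [10000]: (0 AND ((NOT 0 OR 0) AND NOT 0)) -> 0
  row 17 [10001]: (0 AND ((NOT 0 OR 1) AND NOT 0)) -> 0
  row 18 [10010]: (0 AND ((NOT 1 OR 0) AND NOT 1)) -> 0
  row 19 [10011]: (0 AND ((NOT 1 OR 1) AND NOT 1)) -> 0
  row 20 [10100]: (0 AND ((NOT 0 OR 0) AND NOT 0)) -> 0
  row 21 [10101]: (0 AND ((NOT 0 OR 1) AND NOT 0)) -> 0
  row 22 [10110]: (0 AND ((NOT 1 OR 0) AND NOT 1)) -> 0
  row 23 [10111]: (0 AND ((NOT 1 OR 1) AND NOT 1)) -> 0
  row 24 [11000]: (1 AND ((NOT 0 OR 0) AND NOT 0)) -> 1
  row 25 [11001]: (1 AND ((NOT 0 OR 1) AND NOT 0)) -> 1
  row 26 [11010]: (1 AND ((NOT 1 OR 0) AND NOT 1)) -> 0
  row 27 [11011]: (1 AND ((NOT 1 OR 1) AND NOT 1)) -> 0
  row 28 [11100]: (1 AND ((NOT 0 OR 0) AND NOT 0)) -> 1
  row 29 [11101]: (1 AND ((NOT 0 OR 1) AND NOT 0)) -> 1
  row 30 [11110]: (1 AND ((NOT 1 OR 0) AND NOT 1)) -> 0
  row 31 [11111]: (1 AND ((NOT 1 OR 1) AND NOT 1)) -> 0
Full result column, 4 rows per line (a,b,c fixed per line; d,e runs 00..11 left to right):
  rows 0-3 [a,b,c=000]: 0000  = hex 0
  rows 4-7 [a,b,c=001]: 0000  = hex 0
  rows 8-11 [a,b,c=010]: 1100  = hex C
  rows 12-15 [a,b,c=011]: 1100  = hex C
  rows 16-19 [a,b,c=100]: 0000  = hex 0
  rows 20-23 [a,b,c=101]: 0000  = hex 0
  rows 24-27 [a,b,c=110]: 1100  = hex C
  rows 28-31 [a,b,c=111]: 1100  = hex C
Output column (row 0 .. row 31) = 00000000110011000000000011001100
Output column grouped in 4s = 0000 0000 1100 1100 0000 0000 1100 1100 = 0x00CC00CC
Convert to decimal digit by digit (value = value*16 + digit):
  0 -> 0
  0*16 + 0 = 0
  0*16 + 12 (C) = 12
  12*16 + 12 (C) = 204
  204*16 + 0 = 3264
  3264*16 + 0 = 52224
  52224*16 + 12 (C) = 835596
  835596*16 + 12 (C) = 13369548
Decimal = 13369548

13369548


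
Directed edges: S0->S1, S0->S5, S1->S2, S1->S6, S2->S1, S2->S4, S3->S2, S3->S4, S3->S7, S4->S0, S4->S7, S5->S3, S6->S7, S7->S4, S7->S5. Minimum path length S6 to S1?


BFS layer-by-layer from S6:
  dist 0: {S6}
  dist 1: {S7}
  dist 2: {S4, S5}
  dist 3: {S0, S3}
  dist 4: {S1, S2}
  -> S1 reached at distance 4
Shortest path length = 4

4


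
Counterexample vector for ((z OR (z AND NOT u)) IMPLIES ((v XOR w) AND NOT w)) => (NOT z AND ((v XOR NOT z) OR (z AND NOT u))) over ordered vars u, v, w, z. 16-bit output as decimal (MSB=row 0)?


F1 = ((z OR (z AND NOT u)) IMPLIES ((v XOR w) AND NOT w))
F2 = (NOT z AND ((v XOR NOT z) OR (z AND NOT u)))
Counterexample to F1=>F2 is where F1=1 and F2=0.
Evaluate each row (bits = u,v,w,z, MSB first):
  row 0 [0000]: F1=1 F2=1 -> F1&~F2 -> 0
  row 1 [0001]: F1=0 F2=0 -> F1&~F2 -> 0
  row 2 [0010]: F1=1 F2=1 -> F1&~F2 -> 0
  row 3 [0011]: F1=0 F2=0 -> F1&~F2 -> 0
  row 4 [0100]: F1=1 F2=0 -> F1&~F2 -> 1
  row 5 [0101]: F1=1 F2=0 -> F1&~F2 -> 1
  row 6 [0110]: F1=1 F2=0 -> F1&~F2 -> 1
  row 7 [0111]: F1=0 F2=0 -> F1&~F2 -> 0
  row 8 [1000]: F1=1 F2=1 -> F1&~F2 -> 0
  row 9 [1001]: F1=0 F2=0 -> F1&~F2 -> 0
  row 10 [1010]: F1=1 F2=1 -> F1&~F2 -> 0
  row 11 [1011]: F1=0 F2=0 -> F1&~F2 -> 0
  row 12 [1100]: F1=1 F2=0 -> F1&~F2 -> 1
  row 13 [1101]: F1=1 F2=0 -> F1&~F2 -> 1
  row 14 [1110]: F1=1 F2=0 -> F1&~F2 -> 1
  row 15 [1111]: F1=0 F2=0 -> F1&~F2 -> 0
Full result column, 4 rows per line (u,v fixed per line; w,z runs 00..11 left to right):
  rows 0-3 [u,v=00]: 0000  = hex 0
  rows 4-7 [u,v=01]: 1110  = hex E
  rows 8-11 [u,v=10]: 0000  = hex 0
  rows 12-15 [u,v=11]: 1110  = hex E
Counterexample vector (row 0 .. row 15) = 0000111000001110
Output column grouped in 4s = 0000 1110 0000 1110 = 0x0E0E
Convert to decimal digit by digit (value = value*16 + digit):
  0 -> 0
  0*16 + 14 (E) = 14
  14*16 + 0 = 224
  224*16 + 14 (E) = 3598
Decimal = 3598

3598


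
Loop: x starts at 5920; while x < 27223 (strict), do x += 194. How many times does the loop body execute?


Step 1: x goes from 5920 toward 27223 by 194; the body runs while x<27223, so iterations = ceil((bound-start)/step)
Step 2: Distance=21303
Step 3: ceil(21303/194)=110

110


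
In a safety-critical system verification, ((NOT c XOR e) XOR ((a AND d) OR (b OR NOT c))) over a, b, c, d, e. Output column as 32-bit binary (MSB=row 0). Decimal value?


Formula: ((NOT c XOR e) XOR ((a AND d) OR (b OR NOT c))) over a, b, c, d, e (32 rows)
Evaluate each row (bits = a,b,c,d,e, MSB first):
  row 0 [00000]: ((NOT 0 XOR 0) XOR ((0 AND 0) OR (0 OR NOT 0))) -> 0
  row 1 [00001]: ((NOT 0 XOR 1) XOR ((0 AND 0) OR (0 OR NOT 0))) -> 1
  row 2 [00010]: ((NOT 0 XOR 0) XOR ((0 AND 1) OR (0 OR NOT 0))) -> 0
  row 3 [00011]: ((NOT 0 XOR 1) XOR ((0 AND 1) OR (0 OR NOT 0))) -> 1
  row 4 [00100]: ((NOT 1 XOR 0) XOR ((0 AND 0) OR (0 OR NOT 1))) -> 0
  row 5 [00101]: ((NOT 1 XOR 1) XOR ((0 AND 0) OR (0 OR NOT 1))) -> 1
  row 6 [00110]: ((NOT 1 XOR 0) XOR ((0 AND 1) OR (0 OR NOT 1))) -> 0
  row 7 [00111]: ((NOT 1 XOR 1) XOR ((0 AND 1) OR (0 OR NOT 1))) -> 1
  row 8 [01000]: ((NOT 0 XOR 0) XOR ((0 AND 0) OR (1 OR NOT 0))) -> 0
  row 9 [01001]: ((NOT 0 XOR 1) XOR ((0 AND 0) OR (1 OR NOT 0))) -> 1
  row 10 [01010]: ((NOT 0 XOR 0) XOR ((0 AND 1) OR (1 OR NOT 0))) -> 0
  row 11 [01011]: ((NOT 0 XOR 1) XOR ((0 AND 1) OR (1 OR NOT 0))) -> 1
  row 12 [01100]: ((NOT 1 XOR 0) XOR ((0 AND 0) OR (1 OR NOT 1))) -> 1
  row 13 [01101]: ((NOT 1 XOR 1) XOR ((0 AND 0) OR (1 OR NOT 1))) -> 0
  row 14 [01110]: ((NOT 1 XOR 0) XOR ((0 AND 1) OR (1 OR NOT 1))) -> 1
  row 15 [01111]: ((NOT 1 XOR 1) XOR ((0 AND 1) OR (1 OR NOT 1))) -> 0
  row 16 [10000]: ((NOT 0 XOR 0) XOR ((1 AND 0) OR (0 OR NOT 0))) -> 0
  row 17 [10001]: ((NOT 0 XOR 1) XOR ((1 AND 0) OR (0 OR NOT 0))) -> 1
  row 18 [10010]: ((NOT 0 XOR 0) XOR ((1 AND 1) OR (0 OR NOT 0))) -> 0
  row 19 [10011]: ((NOT 0 XOR 1) XOR ((1 AND 1) OR (0 OR NOT 0))) -> 1
  row 20 [10100]: ((NOT 1 XOR 0) XOR ((1 AND 0) OR (0 OR NOT 1))) -> 0
  row 21 [10101]: ((NOT 1 XOR 1) XOR ((1 AND 0) OR (0 OR NOT 1))) -> 1
  row 22 [10110]: ((NOT 1 XOR 0) XOR ((1 AND 1) OR (0 OR NOT 1))) -> 1
  row 23 [10111]: ((NOT 1 XOR 1) XOR ((1 AND 1) OR (0 OR NOT 1))) -> 0
  row 24 [11000]: ((NOT 0 XOR 0) XOR ((1 AND 0) OR (1 OR NOT 0))) -> 0
  row 25 [11001]: ((NOT 0 XOR 1) XOR ((1 AND 0) OR (1 OR NOT 0))) -> 1
  row 26 [11010]: ((NOT 0 XOR 0) XOR ((1 AND 1) OR (1 OR NOT 0))) -> 0
  row 27 [11011]: ((NOT 0 XOR 1) XOR ((1 AND 1) OR (1 OR NOT 0))) -> 1
  row 28 [11100]: ((NOT 1 XOR 0) XOR ((1 AND 0) OR (1 OR NOT 1))) -> 1
  row 29 [11101]: ((NOT 1 XOR 1) XOR ((1 AND 0) OR (1 OR NOT 1))) -> 0
  row 30 [11110]: ((NOT 1 XOR 0) XOR ((1 AND 1) OR (1 OR NOT 1))) -> 1
  row 31 [11111]: ((NOT 1 XOR 1) XOR ((1 AND 1) OR (1 OR NOT 1))) -> 0
Full result column, 4 rows per line (a,b,c fixed per line; d,e runs 00..11 left to right):
  rows 0-3 [a,b,c=000]: 0101  = hex 5
  rows 4-7 [a,b,c=001]: 0101  = hex 5
  rows 8-11 [a,b,c=010]: 0101  = hex 5
  rows 12-15 [a,b,c=011]: 1010  = hex A
  rows 16-19 [a,b,c=100]: 0101  = hex 5
  rows 20-23 [a,b,c=101]: 0110  = hex 6
  rows 24-27 [a,b,c=110]: 0101  = hex 5
  rows 28-31 [a,b,c=111]: 1010  = hex A
Output column (row 0 .. row 31) = 01010101010110100101011001011010
Output column grouped in 4s = 0101 0101 0101 1010 0101 0110 0101 1010 = 0x555A565A
Convert to decimal digit by digit (value = value*16 + digit):
  5 -> 5
  5*16 + 5 = 85
  85*16 + 5 = 1365
  1365*16 + 10 (A) = 21850
  21850*16 + 5 = 349605
  349605*16 + 6 = 5593686
  5593686*16 + 5 = 89498981
  89498981*16 + 10 (A) = 1431983706
Decimal = 1431983706

1431983706


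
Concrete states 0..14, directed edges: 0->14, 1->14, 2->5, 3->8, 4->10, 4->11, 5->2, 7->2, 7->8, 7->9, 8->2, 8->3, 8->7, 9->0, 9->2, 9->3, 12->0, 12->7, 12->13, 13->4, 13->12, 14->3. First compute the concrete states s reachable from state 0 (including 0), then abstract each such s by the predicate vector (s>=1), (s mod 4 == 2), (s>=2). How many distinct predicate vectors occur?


BFS from 0:
Concrete reachable: {0, 2, 3, 5, 7, 8, 9, 14}
Abstract via predicates (s>=1), (s mod 4 == 2), (s>=2):
  (0,0,0) <- {0}
  (1,0,1) <- {3, 5, 7, 8, 9}
  (1,1,1) <- {2, 14}
Distinct abstract states = 3

3


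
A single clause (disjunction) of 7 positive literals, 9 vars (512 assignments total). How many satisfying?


Step 1: Total=2^9=512
Step 2: Unsat when all 7 false: 2^2=4
Step 3: Sat=512-4=508

508


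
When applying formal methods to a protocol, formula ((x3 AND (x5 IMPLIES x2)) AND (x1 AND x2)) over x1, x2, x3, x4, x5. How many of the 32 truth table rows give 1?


Formula: ((x3 AND (x5 IMPLIES x2)) AND (x1 AND x2)) over 5 vars (32 rows)
Evaluate each row (x1, x2, x3, x4, x5 as bits, MSB first):
  row 0 [00000]: ((0 AND (0 IMPLIES 0)) AND (0 AND 0)) -> 0
  row 1 [00001]: ((0 AND (1 IMPLIES 0)) AND (0 AND 0)) -> 0
  row 2 [00010]: ((0 AND (0 IMPLIES 0)) AND (0 AND 0)) -> 0
  row 3 [00011]: ((0 AND (1 IMPLIES 0)) AND (0 AND 0)) -> 0
  row 4 [00100]: ((1 AND (0 IMPLIES 0)) AND (0 AND 0)) -> 0
  row 5 [00101]: ((1 AND (1 IMPLIES 0)) AND (0 AND 0)) -> 0
  row 6 [00110]: ((1 AND (0 IMPLIES 0)) AND (0 AND 0)) -> 0
  row 7 [00111]: ((1 AND (1 IMPLIES 0)) AND (0 AND 0)) -> 0
  row 8 [01000]: ((0 AND (0 IMPLIES 1)) AND (0 AND 1)) -> 0
  row 9 [01001]: ((0 AND (1 IMPLIES 1)) AND (0 AND 1)) -> 0
  row 10 [01010]: ((0 AND (0 IMPLIES 1)) AND (0 AND 1)) -> 0
  row 11 [01011]: ((0 AND (1 IMPLIES 1)) AND (0 AND 1)) -> 0
  row 12 [01100]: ((1 AND (0 IMPLIES 1)) AND (0 AND 1)) -> 0
  row 13 [01101]: ((1 AND (1 IMPLIES 1)) AND (0 AND 1)) -> 0
  row 14 [01110]: ((1 AND (0 IMPLIES 1)) AND (0 AND 1)) -> 0
  row 15 [01111]: ((1 AND (1 IMPLIES 1)) AND (0 AND 1)) -> 0
  row 16 [10000]: ((0 AND (0 IMPLIES 0)) AND (1 AND 0)) -> 0
  row 17 [10001]: ((0 AND (1 IMPLIES 0)) AND (1 AND 0)) -> 0
  row 18 [10010]: ((0 AND (0 IMPLIES 0)) AND (1 AND 0)) -> 0
  row 19 [10011]: ((0 AND (1 IMPLIES 0)) AND (1 AND 0)) -> 0
  row 20 [10100]: ((1 AND (0 IMPLIES 0)) AND (1 AND 0)) -> 0
  row 21 [10101]: ((1 AND (1 IMPLIES 0)) AND (1 AND 0)) -> 0
  row 22 [10110]: ((1 AND (0 IMPLIES 0)) AND (1 AND 0)) -> 0
  row 23 [10111]: ((1 AND (1 IMPLIES 0)) AND (1 AND 0)) -> 0
  row 24 [11000]: ((0 AND (0 IMPLIES 1)) AND (1 AND 1)) -> 0
  row 25 [11001]: ((0 AND (1 IMPLIES 1)) AND (1 AND 1)) -> 0
  row 26 [11010]: ((0 AND (0 IMPLIES 1)) AND (1 AND 1)) -> 0
  row 27 [11011]: ((0 AND (1 IMPLIES 1)) AND (1 AND 1)) -> 0
  row 28 [11100]: ((1 AND (0 IMPLIES 1)) AND (1 AND 1)) -> 1
  row 29 [11101]: ((1 AND (1 IMPLIES 1)) AND (1 AND 1)) -> 1
  row 30 [11110]: ((1 AND (0 IMPLIES 1)) AND (1 AND 1)) -> 1
  row 31 [11111]: ((1 AND (1 IMPLIES 1)) AND (1 AND 1)) -> 1
Full result column, 8 rows per line (x1,x2 fixed per line; x3,x4,x5 runs 000..111 left to right):
  rows 0-7 [x1,x2=00]: 00000000  (ones: 0)
  rows 8-15 [x1,x2=01]: 00000000  (ones: 0)
  rows 16-23 [x1,x2=10]: 00000000  (ones: 0)
  rows 24-31 [x1,x2=11]: 00001111  (ones: 4)
Count of 1-rows = 0+0+0+4 = 4

4


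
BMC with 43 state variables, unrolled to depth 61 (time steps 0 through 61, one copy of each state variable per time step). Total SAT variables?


BMC unrolls to depth k, creating one copy of each state var for steps 0..k.
Step count = 61 + 1 = 62 (steps 0 through 61)
Vars per step = 43
Total = 43 * 62 = 2666

2666
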